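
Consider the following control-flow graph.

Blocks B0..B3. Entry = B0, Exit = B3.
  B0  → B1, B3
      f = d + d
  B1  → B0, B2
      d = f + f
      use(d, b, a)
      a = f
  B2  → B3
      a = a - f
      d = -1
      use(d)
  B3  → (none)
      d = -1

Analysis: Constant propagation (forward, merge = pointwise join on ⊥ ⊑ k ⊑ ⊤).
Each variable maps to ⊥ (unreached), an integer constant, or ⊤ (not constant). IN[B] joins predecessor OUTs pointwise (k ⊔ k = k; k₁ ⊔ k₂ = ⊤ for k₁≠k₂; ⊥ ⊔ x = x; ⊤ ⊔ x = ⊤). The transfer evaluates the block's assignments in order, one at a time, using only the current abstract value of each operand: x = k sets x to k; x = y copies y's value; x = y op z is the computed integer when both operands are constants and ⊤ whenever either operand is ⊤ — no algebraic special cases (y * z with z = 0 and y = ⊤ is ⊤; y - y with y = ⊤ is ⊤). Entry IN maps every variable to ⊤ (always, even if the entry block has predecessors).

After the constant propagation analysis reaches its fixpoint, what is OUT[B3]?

Answer: {a: ⊤, b: ⊤, c: ⊤, d: -1, e: ⊤, f: ⊤}

Trace:
Fixpoint table:
  B0:  IN=(all ⊤)  OUT=(all ⊤)
  B1:  IN=(all ⊤)  OUT=(all ⊤)
  B2:  IN=(all ⊤)  OUT={d:-1; rest ⊤}
  B3:  IN=(all ⊤)  OUT={d:-1; rest ⊤}

Merge at B3: IN[B3] = OUT[B0] ⊔ OUT[B2] = {a: ⊤, b: ⊤, c: ⊤, d: ⊤, e: ⊤, f: ⊤}
Applying B3's transfer function to that IN value gives OUT[B3] (row B3 above).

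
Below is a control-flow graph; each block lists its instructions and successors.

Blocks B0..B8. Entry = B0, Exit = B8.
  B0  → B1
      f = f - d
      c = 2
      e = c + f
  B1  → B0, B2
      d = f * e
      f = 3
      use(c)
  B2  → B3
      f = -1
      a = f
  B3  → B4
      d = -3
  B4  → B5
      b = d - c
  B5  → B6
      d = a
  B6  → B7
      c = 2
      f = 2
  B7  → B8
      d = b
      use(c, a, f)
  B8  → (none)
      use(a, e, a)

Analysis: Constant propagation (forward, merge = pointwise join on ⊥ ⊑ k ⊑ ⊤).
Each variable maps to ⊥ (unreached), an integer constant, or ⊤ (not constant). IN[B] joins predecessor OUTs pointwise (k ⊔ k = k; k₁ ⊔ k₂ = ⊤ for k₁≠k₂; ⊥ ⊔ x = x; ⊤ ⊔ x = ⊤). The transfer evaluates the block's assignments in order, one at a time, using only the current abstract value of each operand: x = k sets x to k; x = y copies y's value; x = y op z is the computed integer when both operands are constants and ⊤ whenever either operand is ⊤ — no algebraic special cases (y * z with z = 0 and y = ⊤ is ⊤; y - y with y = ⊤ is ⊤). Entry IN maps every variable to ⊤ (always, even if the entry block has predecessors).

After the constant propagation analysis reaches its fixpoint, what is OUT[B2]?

Answer: {a: -1, b: ⊤, c: 2, d: ⊤, e: ⊤, f: -1}

Trace:
Per-block solution:
  B0:  IN=(all ⊤)  OUT={c:2; rest ⊤}
  B1:  IN={c:2; rest ⊤}  OUT={c:2, f:3; rest ⊤}
  B2:  IN={c:2, f:3; rest ⊤}  OUT={a:-1, c:2, f:-1; rest ⊤}
  B3:  IN={a:-1, c:2, f:-1; rest ⊤}  OUT={a:-1, c:2, d:-3, f:-1; rest ⊤}
  B4:  IN={a:-1, c:2, d:-3, f:-1; rest ⊤}  OUT={a:-1, b:-5, c:2, d:-3, f:-1; rest ⊤}
  B5:  IN={a:-1, b:-5, c:2, d:-3, f:-1; rest ⊤}  OUT={a:-1, b:-5, c:2, d:-1, f:-1; rest ⊤}
  B6:  IN={a:-1, b:-5, c:2, d:-1, f:-1; rest ⊤}  OUT={a:-1, b:-5, c:2, d:-1, f:2; rest ⊤}
  B7:  IN={a:-1, b:-5, c:2, d:-1, f:2; rest ⊤}  OUT={a:-1, b:-5, c:2, d:-5, f:2; rest ⊤}
  B8:  IN={a:-1, b:-5, c:2, d:-5, f:2; rest ⊤}  OUT={a:-1, b:-5, c:2, d:-5, f:2; rest ⊤}

Merge at B2: IN[B2] = OUT[B1] = {a: ⊤, b: ⊤, c: 2, d: ⊤, e: ⊤, f: 3}
Applying B2's transfer function to that IN value gives OUT[B2] (row B2 above).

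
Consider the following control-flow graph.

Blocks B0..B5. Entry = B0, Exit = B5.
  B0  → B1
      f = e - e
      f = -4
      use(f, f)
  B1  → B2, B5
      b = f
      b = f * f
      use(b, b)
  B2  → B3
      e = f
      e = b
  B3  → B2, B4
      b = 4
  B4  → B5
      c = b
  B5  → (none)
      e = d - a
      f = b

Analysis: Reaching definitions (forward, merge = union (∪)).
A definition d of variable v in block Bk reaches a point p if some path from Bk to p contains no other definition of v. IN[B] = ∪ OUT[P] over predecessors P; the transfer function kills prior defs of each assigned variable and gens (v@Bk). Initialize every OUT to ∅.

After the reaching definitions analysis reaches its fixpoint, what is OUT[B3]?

Per-block solution:
  B0:   IN={}   OUT={f@B0}
  B1:   IN={f@B0}   OUT={b@B1, f@B0}
  B2:   IN={b@B1, b@B3, e@B2, f@B0}   OUT={b@B1, b@B3, e@B2, f@B0}
  B3:   IN={b@B1, b@B3, e@B2, f@B0}   OUT={b@B3, e@B2, f@B0}
  B4:   IN={b@B3, e@B2, f@B0}   OUT={b@B3, c@B4, e@B2, f@B0}
  B5:   IN={b@B1, b@B3, c@B4, e@B2, f@B0}   OUT={b@B1, b@B3, c@B4, e@B5, f@B5}

Merge at B3: IN[B3] = OUT[B2] = {b@B1, b@B3, e@B2, f@B0}
Applying B3's transfer function to that IN value gives OUT[B3] (row B3 above).

Answer: {b@B3, e@B2, f@B0}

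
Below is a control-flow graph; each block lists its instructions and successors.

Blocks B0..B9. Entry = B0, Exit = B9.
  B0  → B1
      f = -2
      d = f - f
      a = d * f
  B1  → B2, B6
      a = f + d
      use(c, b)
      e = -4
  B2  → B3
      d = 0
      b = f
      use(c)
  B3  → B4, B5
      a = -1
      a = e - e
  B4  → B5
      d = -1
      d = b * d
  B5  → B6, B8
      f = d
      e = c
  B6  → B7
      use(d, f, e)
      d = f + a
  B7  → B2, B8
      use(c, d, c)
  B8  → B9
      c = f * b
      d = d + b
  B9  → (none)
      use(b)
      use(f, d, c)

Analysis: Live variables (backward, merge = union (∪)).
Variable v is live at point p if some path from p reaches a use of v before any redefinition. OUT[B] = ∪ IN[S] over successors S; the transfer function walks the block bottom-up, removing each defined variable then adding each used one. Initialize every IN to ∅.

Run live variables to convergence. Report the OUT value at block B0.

Answer: {b, c, d, f}

Derivation:
Converged values:
  B0: | IN={b, c} | OUT={b, c, d, f}
  B1: | IN={b, c, d, f} | OUT={a, b, c, d, e, f}
  B2: | IN={c, e, f} | OUT={b, c, d, e}
  B3: | IN={b, c, d, e} | OUT={a, b, c, d}
  B4: | IN={a, b, c} | OUT={a, b, c, d}
  B5: | IN={a, b, c, d} | OUT={a, b, c, d, e, f}
  B6: | IN={a, b, c, d, e, f} | OUT={b, c, d, e, f}
  B7: | IN={b, c, d, e, f} | OUT={b, c, d, e, f}
  B8: | IN={b, d, f} | OUT={b, c, d, f}
  B9: | IN={b, c, d, f} | OUT={}

Merge at B0: OUT[B0] = IN[B1] = {b, c, d, f}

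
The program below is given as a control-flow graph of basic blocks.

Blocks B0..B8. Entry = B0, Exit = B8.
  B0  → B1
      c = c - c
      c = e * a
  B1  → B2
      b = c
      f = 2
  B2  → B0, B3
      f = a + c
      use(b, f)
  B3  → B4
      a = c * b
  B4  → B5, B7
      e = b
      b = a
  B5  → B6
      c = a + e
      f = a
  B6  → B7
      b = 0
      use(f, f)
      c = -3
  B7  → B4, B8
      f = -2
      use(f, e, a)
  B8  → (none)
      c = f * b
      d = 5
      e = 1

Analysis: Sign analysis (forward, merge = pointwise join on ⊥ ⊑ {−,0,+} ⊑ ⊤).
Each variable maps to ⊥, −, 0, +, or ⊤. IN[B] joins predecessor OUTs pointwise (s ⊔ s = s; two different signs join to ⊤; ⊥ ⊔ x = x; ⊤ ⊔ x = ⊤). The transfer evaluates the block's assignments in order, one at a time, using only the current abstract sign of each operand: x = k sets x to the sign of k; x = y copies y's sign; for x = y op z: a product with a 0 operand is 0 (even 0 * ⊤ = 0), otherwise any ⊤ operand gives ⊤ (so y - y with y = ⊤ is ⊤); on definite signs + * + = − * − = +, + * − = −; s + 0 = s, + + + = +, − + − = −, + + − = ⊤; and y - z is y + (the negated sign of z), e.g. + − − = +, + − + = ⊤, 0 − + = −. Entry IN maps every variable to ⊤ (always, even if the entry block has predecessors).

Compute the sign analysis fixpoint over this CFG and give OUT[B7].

Converged values:
  B0:  IN=(all ⊤)  OUT=(all ⊤)
  B1:  IN=(all ⊤)  OUT={f:+; rest ⊤}
  B2:  IN={f:+; rest ⊤}  OUT=(all ⊤)
  B3:  IN=(all ⊤)  OUT=(all ⊤)
  B4:  IN=(all ⊤)  OUT=(all ⊤)
  B5:  IN=(all ⊤)  OUT=(all ⊤)
  B6:  IN=(all ⊤)  OUT={b:0, c:-; rest ⊤}
  B7:  IN=(all ⊤)  OUT={f:-; rest ⊤}
  B8:  IN={f:-; rest ⊤}  OUT={d:+, e:+, f:-; rest ⊤}

Merge at B7: IN[B7] = OUT[B4] ⊔ OUT[B6] = {a: ⊤, b: ⊤, c: ⊤, d: ⊤, e: ⊤, f: ⊤}
Applying B7's transfer function to that IN value gives OUT[B7] (row B7 above).

Answer: {a: ⊤, b: ⊤, c: ⊤, d: ⊤, e: ⊤, f: -}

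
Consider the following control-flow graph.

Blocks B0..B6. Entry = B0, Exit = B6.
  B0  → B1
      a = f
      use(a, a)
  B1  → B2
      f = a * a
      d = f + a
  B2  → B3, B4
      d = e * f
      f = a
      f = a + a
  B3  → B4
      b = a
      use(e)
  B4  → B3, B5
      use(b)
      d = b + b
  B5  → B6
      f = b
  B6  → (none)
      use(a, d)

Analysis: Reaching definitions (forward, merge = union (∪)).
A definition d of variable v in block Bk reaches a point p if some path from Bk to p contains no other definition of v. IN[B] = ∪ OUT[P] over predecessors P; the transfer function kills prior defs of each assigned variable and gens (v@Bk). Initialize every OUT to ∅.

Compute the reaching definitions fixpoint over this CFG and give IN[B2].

Answer: {a@B0, d@B1, f@B1}

Derivation:
Per-block solution:
  B0: | IN={} | OUT={a@B0}
  B1: | IN={a@B0} | OUT={a@B0, d@B1, f@B1}
  B2: | IN={a@B0, d@B1, f@B1} | OUT={a@B0, d@B2, f@B2}
  B3: | IN={a@B0, b@B3, d@B2, d@B4, f@B2} | OUT={a@B0, b@B3, d@B2, d@B4, f@B2}
  B4: | IN={a@B0, b@B3, d@B2, d@B4, f@B2} | OUT={a@B0, b@B3, d@B4, f@B2}
  B5: | IN={a@B0, b@B3, d@B4, f@B2} | OUT={a@B0, b@B3, d@B4, f@B5}
  B6: | IN={a@B0, b@B3, d@B4, f@B5} | OUT={a@B0, b@B3, d@B4, f@B5}

Merge at B2: IN[B2] = OUT[B1] = {a@B0, d@B1, f@B1}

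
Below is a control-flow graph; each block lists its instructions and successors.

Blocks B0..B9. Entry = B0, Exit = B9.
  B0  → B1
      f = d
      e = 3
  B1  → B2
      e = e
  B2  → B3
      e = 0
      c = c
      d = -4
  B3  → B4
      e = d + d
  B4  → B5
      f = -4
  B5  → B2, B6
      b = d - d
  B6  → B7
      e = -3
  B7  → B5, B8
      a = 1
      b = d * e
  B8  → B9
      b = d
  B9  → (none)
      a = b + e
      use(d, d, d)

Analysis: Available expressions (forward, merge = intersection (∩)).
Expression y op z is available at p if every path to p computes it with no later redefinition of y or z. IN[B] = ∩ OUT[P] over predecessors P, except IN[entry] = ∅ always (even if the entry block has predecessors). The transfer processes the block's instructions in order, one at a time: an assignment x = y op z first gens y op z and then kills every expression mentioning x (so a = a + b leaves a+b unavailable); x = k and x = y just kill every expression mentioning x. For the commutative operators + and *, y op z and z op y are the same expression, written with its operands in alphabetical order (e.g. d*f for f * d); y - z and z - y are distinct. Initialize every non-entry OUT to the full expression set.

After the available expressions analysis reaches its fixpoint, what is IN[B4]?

Fixpoint table:
  B0:   IN={}   OUT={}
  B1:   IN={}   OUT={}
  B2:   IN={}   OUT={}
  B3:   IN={}   OUT={d+d}
  B4:   IN={d+d}   OUT={d+d}
  B5:   IN={d+d}   OUT={d+d, d-d}
  B6:   IN={d+d, d-d}   OUT={d+d, d-d}
  B7:   IN={d+d, d-d}   OUT={d*e, d+d, d-d}
  B8:   IN={d*e, d+d, d-d}   OUT={d*e, d+d, d-d}
  B9:   IN={d*e, d+d, d-d}   OUT={b+e, d*e, d+d, d-d}

Merge at B4: IN[B4] = OUT[B3] = {d+d}

Answer: {d+d}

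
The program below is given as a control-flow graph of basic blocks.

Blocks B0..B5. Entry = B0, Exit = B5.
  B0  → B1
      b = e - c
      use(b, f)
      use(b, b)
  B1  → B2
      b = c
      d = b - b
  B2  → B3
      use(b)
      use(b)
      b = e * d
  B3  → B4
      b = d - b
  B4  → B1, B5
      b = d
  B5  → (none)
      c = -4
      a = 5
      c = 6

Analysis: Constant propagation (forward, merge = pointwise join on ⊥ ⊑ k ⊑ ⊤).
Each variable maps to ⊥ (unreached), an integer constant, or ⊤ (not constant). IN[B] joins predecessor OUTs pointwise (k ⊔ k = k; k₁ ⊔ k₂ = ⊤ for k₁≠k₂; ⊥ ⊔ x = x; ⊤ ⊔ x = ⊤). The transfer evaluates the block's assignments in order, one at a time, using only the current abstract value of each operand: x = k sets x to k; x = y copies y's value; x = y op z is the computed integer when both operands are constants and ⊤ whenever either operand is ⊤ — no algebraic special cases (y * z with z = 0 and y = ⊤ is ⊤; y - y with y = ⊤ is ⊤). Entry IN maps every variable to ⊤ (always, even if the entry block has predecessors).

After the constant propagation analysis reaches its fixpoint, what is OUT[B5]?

Per-block solution:
  B0:  IN=(all ⊤)  OUT=(all ⊤)
  B1:  IN=(all ⊤)  OUT=(all ⊤)
  B2:  IN=(all ⊤)  OUT=(all ⊤)
  B3:  IN=(all ⊤)  OUT=(all ⊤)
  B4:  IN=(all ⊤)  OUT=(all ⊤)
  B5:  IN=(all ⊤)  OUT={a:5, c:6; rest ⊤}

Merge at B5: IN[B5] = OUT[B4] = {a: ⊤, b: ⊤, c: ⊤, d: ⊤, e: ⊤, f: ⊤}
Applying B5's transfer function to that IN value gives OUT[B5] (row B5 above).

Answer: {a: 5, b: ⊤, c: 6, d: ⊤, e: ⊤, f: ⊤}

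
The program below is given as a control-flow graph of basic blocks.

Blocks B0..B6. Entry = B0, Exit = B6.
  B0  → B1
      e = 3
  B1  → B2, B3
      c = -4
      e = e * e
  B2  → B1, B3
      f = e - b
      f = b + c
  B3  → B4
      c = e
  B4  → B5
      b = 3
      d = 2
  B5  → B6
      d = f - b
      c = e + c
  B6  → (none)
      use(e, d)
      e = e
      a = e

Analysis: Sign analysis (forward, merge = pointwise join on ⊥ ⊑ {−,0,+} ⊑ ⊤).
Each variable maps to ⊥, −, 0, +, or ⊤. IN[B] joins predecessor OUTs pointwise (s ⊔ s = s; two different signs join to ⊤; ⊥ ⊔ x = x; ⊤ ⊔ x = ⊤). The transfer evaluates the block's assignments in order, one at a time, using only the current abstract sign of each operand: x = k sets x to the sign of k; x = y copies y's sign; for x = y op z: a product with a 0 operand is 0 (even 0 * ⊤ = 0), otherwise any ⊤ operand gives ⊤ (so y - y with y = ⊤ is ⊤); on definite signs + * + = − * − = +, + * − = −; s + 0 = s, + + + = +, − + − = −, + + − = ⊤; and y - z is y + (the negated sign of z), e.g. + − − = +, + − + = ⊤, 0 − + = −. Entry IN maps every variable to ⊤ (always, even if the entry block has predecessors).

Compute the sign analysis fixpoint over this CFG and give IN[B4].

Answer: {a: ⊤, b: ⊤, c: +, d: ⊤, e: +, f: ⊤}

Trace:
Converged values:
  B0: | IN=(all ⊤) | OUT={e:+; rest ⊤}
  B1: | IN={e:+; rest ⊤} | OUT={c:-, e:+; rest ⊤}
  B2: | IN={c:-, e:+; rest ⊤} | OUT={c:-, e:+; rest ⊤}
  B3: | IN={c:-, e:+; rest ⊤} | OUT={c:+, e:+; rest ⊤}
  B4: | IN={c:+, e:+; rest ⊤} | OUT={b:+, c:+, d:+, e:+; rest ⊤}
  B5: | IN={b:+, c:+, d:+, e:+; rest ⊤} | OUT={b:+, c:+, e:+; rest ⊤}
  B6: | IN={b:+, c:+, e:+; rest ⊤} | OUT={a:+, b:+, c:+, e:+; rest ⊤}

Merge at B4: IN[B4] = OUT[B3] = {a: ⊤, b: ⊤, c: +, d: ⊤, e: +, f: ⊤}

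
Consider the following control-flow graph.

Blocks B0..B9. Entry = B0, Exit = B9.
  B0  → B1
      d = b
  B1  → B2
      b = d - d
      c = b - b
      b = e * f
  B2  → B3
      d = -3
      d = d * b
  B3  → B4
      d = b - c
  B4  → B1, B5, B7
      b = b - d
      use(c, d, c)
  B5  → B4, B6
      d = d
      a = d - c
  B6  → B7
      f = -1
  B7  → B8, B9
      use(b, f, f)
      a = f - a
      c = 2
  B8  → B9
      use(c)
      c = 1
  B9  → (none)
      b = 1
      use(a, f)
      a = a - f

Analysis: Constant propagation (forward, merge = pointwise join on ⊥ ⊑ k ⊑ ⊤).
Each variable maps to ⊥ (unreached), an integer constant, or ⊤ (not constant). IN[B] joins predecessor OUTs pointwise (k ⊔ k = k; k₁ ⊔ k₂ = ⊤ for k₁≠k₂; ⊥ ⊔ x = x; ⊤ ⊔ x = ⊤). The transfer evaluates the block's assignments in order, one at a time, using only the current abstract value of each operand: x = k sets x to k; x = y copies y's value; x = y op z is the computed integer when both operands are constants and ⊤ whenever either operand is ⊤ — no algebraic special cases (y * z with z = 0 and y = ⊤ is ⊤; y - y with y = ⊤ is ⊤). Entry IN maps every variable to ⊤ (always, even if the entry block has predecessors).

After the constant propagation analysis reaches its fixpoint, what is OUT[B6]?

Answer: {a: ⊤, b: ⊤, c: ⊤, d: ⊤, e: ⊤, f: -1}

Working:
Converged values:
  B0:   IN=(all ⊤)   OUT=(all ⊤)
  B1:   IN=(all ⊤)   OUT=(all ⊤)
  B2:   IN=(all ⊤)   OUT=(all ⊤)
  B3:   IN=(all ⊤)   OUT=(all ⊤)
  B4:   IN=(all ⊤)   OUT=(all ⊤)
  B5:   IN=(all ⊤)   OUT=(all ⊤)
  B6:   IN=(all ⊤)   OUT={f:-1; rest ⊤}
  B7:   IN=(all ⊤)   OUT={c:2; rest ⊤}
  B8:   IN={c:2; rest ⊤}   OUT={c:1; rest ⊤}
  B9:   IN=(all ⊤)   OUT={b:1; rest ⊤}

Merge at B6: IN[B6] = OUT[B5] = {a: ⊤, b: ⊤, c: ⊤, d: ⊤, e: ⊤, f: ⊤}
Applying B6's transfer function to that IN value gives OUT[B6] (row B6 above).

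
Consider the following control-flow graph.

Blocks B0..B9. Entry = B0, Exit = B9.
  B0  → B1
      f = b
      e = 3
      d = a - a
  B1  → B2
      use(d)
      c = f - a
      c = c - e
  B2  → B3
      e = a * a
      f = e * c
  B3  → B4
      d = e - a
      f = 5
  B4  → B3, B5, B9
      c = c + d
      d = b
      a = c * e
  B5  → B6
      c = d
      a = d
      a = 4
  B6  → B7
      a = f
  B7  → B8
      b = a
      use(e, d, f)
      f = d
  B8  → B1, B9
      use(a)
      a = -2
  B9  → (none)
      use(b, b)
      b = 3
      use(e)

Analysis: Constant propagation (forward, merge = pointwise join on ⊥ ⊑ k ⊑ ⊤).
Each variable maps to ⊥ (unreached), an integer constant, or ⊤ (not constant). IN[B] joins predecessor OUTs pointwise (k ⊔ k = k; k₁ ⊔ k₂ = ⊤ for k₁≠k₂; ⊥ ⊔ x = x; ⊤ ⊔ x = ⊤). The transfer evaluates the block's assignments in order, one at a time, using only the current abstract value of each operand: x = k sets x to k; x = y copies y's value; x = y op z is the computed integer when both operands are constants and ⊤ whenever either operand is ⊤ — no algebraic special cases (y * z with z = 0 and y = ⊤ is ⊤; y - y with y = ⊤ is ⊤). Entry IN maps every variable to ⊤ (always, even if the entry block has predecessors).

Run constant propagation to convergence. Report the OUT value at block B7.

Answer: {a: 5, b: 5, c: ⊤, d: ⊤, e: ⊤, f: ⊤}

Working:
Per-block solution:
  B0: | IN=(all ⊤) | OUT={e:3; rest ⊤}
  B1: | IN=(all ⊤) | OUT=(all ⊤)
  B2: | IN=(all ⊤) | OUT=(all ⊤)
  B3: | IN=(all ⊤) | OUT={f:5; rest ⊤}
  B4: | IN={f:5; rest ⊤} | OUT={f:5; rest ⊤}
  B5: | IN={f:5; rest ⊤} | OUT={a:4, f:5; rest ⊤}
  B6: | IN={a:4, f:5; rest ⊤} | OUT={a:5, f:5; rest ⊤}
  B7: | IN={a:5, f:5; rest ⊤} | OUT={a:5, b:5; rest ⊤}
  B8: | IN={a:5, b:5; rest ⊤} | OUT={a:-2, b:5; rest ⊤}
  B9: | IN=(all ⊤) | OUT={b:3; rest ⊤}

Merge at B7: IN[B7] = OUT[B6] = {a: 5, b: ⊤, c: ⊤, d: ⊤, e: ⊤, f: 5}
Applying B7's transfer function to that IN value gives OUT[B7] (row B7 above).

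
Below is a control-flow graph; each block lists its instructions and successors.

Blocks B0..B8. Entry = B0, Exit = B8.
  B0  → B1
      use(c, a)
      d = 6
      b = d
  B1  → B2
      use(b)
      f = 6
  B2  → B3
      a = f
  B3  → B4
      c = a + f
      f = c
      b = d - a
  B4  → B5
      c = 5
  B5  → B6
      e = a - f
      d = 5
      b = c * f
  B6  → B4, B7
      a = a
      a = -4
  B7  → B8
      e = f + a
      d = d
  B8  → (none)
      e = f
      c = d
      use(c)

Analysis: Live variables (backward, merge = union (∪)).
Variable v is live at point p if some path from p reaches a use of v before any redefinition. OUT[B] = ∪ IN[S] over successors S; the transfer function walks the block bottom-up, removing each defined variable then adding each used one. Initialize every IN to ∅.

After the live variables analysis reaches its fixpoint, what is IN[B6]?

Answer: {a, d, f}

Working:
Converged values:
  B0:   IN={a, c}   OUT={b, d}
  B1:   IN={b, d}   OUT={d, f}
  B2:   IN={d, f}   OUT={a, d, f}
  B3:   IN={a, d, f}   OUT={a, f}
  B4:   IN={a, f}   OUT={a, c, f}
  B5:   IN={a, c, f}   OUT={a, d, f}
  B6:   IN={a, d, f}   OUT={a, d, f}
  B7:   IN={a, d, f}   OUT={d, f}
  B8:   IN={d, f}   OUT={}

Merge at B6: OUT[B6] = IN[B4] ⊔ IN[B7] = {a, d, f}
Applying B6's transfer function to that OUT value gives IN[B6] (row B6 above).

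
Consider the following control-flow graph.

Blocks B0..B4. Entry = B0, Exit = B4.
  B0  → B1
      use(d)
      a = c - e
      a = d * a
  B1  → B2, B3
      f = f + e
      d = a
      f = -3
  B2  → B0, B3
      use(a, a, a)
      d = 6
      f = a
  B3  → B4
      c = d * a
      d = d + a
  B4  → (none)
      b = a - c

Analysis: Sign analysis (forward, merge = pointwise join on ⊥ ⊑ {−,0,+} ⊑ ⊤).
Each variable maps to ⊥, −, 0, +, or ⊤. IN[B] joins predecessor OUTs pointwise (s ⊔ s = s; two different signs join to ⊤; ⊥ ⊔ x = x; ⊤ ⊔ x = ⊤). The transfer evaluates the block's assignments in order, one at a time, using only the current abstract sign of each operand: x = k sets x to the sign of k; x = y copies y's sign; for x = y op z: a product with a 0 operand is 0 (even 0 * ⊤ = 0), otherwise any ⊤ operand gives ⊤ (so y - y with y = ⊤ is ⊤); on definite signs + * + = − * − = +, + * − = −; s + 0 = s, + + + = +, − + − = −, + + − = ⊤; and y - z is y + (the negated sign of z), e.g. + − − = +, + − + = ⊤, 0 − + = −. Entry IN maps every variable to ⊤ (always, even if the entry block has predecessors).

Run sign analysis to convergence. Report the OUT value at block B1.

Answer: {a: ⊤, b: ⊤, c: ⊤, d: ⊤, e: ⊤, f: -}

Working:
Per-block solution:
  B0:  IN=(all ⊤)  OUT=(all ⊤)
  B1:  IN=(all ⊤)  OUT={f:-; rest ⊤}
  B2:  IN={f:-; rest ⊤}  OUT={d:+; rest ⊤}
  B3:  IN=(all ⊤)  OUT=(all ⊤)
  B4:  IN=(all ⊤)  OUT=(all ⊤)

Merge at B1: IN[B1] = OUT[B0] = {a: ⊤, b: ⊤, c: ⊤, d: ⊤, e: ⊤, f: ⊤}
Applying B1's transfer function to that IN value gives OUT[B1] (row B1 above).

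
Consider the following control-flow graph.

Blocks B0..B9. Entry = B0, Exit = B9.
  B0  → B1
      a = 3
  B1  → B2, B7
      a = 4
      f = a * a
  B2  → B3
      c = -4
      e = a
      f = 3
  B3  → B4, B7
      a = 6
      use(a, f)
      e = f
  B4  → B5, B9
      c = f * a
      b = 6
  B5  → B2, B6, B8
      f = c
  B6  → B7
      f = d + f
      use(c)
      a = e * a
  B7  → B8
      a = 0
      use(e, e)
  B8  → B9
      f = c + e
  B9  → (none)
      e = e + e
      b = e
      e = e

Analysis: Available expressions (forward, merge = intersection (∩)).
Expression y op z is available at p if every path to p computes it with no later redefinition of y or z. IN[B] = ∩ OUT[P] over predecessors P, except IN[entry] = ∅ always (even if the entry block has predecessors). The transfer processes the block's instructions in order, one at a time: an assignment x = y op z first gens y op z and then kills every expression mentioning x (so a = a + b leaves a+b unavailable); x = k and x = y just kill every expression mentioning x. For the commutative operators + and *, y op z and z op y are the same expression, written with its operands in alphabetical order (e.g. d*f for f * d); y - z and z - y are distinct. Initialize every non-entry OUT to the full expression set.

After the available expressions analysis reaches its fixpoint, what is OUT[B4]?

Answer: {a*f}

Derivation:
Per-block solution:
  B0:  IN={}  OUT={}
  B1:  IN={}  OUT={a*a}
  B2:  IN={}  OUT={}
  B3:  IN={}  OUT={}
  B4:  IN={}  OUT={a*f}
  B5:  IN={a*f}  OUT={}
  B6:  IN={}  OUT={}
  B7:  IN={}  OUT={}
  B8:  IN={}  OUT={c+e}
  B9:  IN={}  OUT={}

Merge at B4: IN[B4] = OUT[B3] = {}
Applying B4's transfer function to that IN value gives OUT[B4] (row B4 above).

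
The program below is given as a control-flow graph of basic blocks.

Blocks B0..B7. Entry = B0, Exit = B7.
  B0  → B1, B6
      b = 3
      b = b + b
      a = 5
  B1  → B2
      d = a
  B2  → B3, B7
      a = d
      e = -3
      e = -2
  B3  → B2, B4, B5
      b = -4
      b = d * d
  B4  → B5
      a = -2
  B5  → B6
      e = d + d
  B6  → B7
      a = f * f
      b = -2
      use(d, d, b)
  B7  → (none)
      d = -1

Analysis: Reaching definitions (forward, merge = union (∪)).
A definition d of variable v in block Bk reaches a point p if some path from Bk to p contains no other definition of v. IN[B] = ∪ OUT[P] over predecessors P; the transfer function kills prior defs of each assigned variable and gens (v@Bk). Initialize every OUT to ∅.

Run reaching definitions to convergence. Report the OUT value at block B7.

Answer: {a@B2, a@B6, b@B0, b@B3, b@B6, d@B7, e@B2, e@B5}

Working:
Fixpoint table:
  B0: | IN={} | OUT={a@B0, b@B0}
  B1: | IN={a@B0, b@B0} | OUT={a@B0, b@B0, d@B1}
  B2: | IN={a@B0, a@B2, b@B0, b@B3, d@B1, e@B2} | OUT={a@B2, b@B0, b@B3, d@B1, e@B2}
  B3: | IN={a@B2, b@B0, b@B3, d@B1, e@B2} | OUT={a@B2, b@B3, d@B1, e@B2}
  B4: | IN={a@B2, b@B3, d@B1, e@B2} | OUT={a@B4, b@B3, d@B1, e@B2}
  B5: | IN={a@B2, a@B4, b@B3, d@B1, e@B2} | OUT={a@B2, a@B4, b@B3, d@B1, e@B5}
  B6: | IN={a@B0, a@B2, a@B4, b@B0, b@B3, d@B1, e@B5} | OUT={a@B6, b@B6, d@B1, e@B5}
  B7: | IN={a@B2, a@B6, b@B0, b@B3, b@B6, d@B1, e@B2, e@B5} | OUT={a@B2, a@B6, b@B0, b@B3, b@B6, d@B7, e@B2, e@B5}

Merge at B7: IN[B7] = OUT[B2] ⊔ OUT[B6] = {a@B2, a@B6, b@B0, b@B3, b@B6, d@B1, e@B2, e@B5}
Applying B7's transfer function to that IN value gives OUT[B7] (row B7 above).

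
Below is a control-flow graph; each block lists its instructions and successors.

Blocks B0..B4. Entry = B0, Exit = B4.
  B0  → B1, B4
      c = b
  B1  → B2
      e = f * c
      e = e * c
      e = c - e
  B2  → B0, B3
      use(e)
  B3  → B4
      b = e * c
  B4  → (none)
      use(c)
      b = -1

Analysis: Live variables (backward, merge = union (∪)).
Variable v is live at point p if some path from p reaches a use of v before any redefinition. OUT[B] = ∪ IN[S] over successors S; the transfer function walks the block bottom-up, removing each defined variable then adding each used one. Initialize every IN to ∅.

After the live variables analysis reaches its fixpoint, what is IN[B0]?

Fixpoint table:
  B0: | IN={b, f} | OUT={b, c, f}
  B1: | IN={b, c, f} | OUT={b, c, e, f}
  B2: | IN={b, c, e, f} | OUT={b, c, e, f}
  B3: | IN={c, e} | OUT={c}
  B4: | IN={c} | OUT={}

Merge at B0: OUT[B0] = IN[B1] ⊔ IN[B4] = {b, c, f}
Applying B0's transfer function to that OUT value gives IN[B0] (row B0 above).

Answer: {b, f}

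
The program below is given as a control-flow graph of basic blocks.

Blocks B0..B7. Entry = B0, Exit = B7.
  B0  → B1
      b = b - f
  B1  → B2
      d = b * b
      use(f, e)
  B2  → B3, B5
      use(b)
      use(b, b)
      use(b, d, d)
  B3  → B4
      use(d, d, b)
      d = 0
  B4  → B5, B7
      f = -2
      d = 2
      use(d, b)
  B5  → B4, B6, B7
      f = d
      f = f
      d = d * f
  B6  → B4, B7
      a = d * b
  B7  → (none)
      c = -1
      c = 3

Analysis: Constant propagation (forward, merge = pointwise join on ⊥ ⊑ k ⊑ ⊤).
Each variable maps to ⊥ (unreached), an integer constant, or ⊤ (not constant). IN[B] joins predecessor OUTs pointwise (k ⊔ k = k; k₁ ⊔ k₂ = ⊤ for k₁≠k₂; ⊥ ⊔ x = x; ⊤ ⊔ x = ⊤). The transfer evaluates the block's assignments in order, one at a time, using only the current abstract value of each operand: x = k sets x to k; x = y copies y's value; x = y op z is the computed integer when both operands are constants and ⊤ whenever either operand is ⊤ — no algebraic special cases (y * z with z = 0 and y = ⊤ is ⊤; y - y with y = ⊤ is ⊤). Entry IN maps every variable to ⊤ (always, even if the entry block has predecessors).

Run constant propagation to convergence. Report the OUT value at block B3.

Fixpoint table:
  B0:   IN=(all ⊤)   OUT=(all ⊤)
  B1:   IN=(all ⊤)   OUT=(all ⊤)
  B2:   IN=(all ⊤)   OUT=(all ⊤)
  B3:   IN=(all ⊤)   OUT={d:0; rest ⊤}
  B4:   IN=(all ⊤)   OUT={d:2, f:-2; rest ⊤}
  B5:   IN=(all ⊤)   OUT=(all ⊤)
  B6:   IN=(all ⊤)   OUT=(all ⊤)
  B7:   IN=(all ⊤)   OUT={c:3; rest ⊤}

Merge at B3: IN[B3] = OUT[B2] = {a: ⊤, b: ⊤, c: ⊤, d: ⊤, e: ⊤, f: ⊤}
Applying B3's transfer function to that IN value gives OUT[B3] (row B3 above).

Answer: {a: ⊤, b: ⊤, c: ⊤, d: 0, e: ⊤, f: ⊤}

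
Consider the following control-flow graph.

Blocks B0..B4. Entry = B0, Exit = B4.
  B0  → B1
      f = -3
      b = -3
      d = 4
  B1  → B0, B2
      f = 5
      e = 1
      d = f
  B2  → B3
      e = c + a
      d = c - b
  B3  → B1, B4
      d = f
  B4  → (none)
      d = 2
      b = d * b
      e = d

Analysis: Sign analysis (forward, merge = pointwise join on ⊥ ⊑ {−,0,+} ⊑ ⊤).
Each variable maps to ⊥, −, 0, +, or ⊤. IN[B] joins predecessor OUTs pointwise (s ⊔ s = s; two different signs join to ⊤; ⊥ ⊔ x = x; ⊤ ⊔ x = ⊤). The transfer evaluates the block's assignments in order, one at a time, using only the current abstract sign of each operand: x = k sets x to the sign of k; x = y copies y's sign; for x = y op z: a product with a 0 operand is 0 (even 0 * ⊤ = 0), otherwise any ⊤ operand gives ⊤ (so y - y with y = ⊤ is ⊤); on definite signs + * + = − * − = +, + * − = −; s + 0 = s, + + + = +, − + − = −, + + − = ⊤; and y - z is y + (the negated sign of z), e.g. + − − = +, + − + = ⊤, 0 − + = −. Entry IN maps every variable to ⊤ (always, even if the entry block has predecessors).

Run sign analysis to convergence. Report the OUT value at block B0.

Converged values:
  B0:   IN=(all ⊤)   OUT={b:-, d:+, f:-; rest ⊤}
  B1:   IN={b:-, d:+; rest ⊤}   OUT={b:-, d:+, e:+, f:+; rest ⊤}
  B2:   IN={b:-, d:+, e:+, f:+; rest ⊤}   OUT={b:-, f:+; rest ⊤}
  B3:   IN={b:-, f:+; rest ⊤}   OUT={b:-, d:+, f:+; rest ⊤}
  B4:   IN={b:-, d:+, f:+; rest ⊤}   OUT={b:-, d:+, e:+, f:+; rest ⊤}

Merge at B0 (entry node, so the boundary value (all ⊤) is joined with the incoming edge(s)): IN[B0] = (all ⊤) ⊔ OUT[B1] = {a: ⊤, b: ⊤, c: ⊤, d: ⊤, e: ⊤, f: ⊤}
Applying B0's transfer function to that IN value gives OUT[B0] (row B0 above).

Answer: {a: ⊤, b: -, c: ⊤, d: +, e: ⊤, f: -}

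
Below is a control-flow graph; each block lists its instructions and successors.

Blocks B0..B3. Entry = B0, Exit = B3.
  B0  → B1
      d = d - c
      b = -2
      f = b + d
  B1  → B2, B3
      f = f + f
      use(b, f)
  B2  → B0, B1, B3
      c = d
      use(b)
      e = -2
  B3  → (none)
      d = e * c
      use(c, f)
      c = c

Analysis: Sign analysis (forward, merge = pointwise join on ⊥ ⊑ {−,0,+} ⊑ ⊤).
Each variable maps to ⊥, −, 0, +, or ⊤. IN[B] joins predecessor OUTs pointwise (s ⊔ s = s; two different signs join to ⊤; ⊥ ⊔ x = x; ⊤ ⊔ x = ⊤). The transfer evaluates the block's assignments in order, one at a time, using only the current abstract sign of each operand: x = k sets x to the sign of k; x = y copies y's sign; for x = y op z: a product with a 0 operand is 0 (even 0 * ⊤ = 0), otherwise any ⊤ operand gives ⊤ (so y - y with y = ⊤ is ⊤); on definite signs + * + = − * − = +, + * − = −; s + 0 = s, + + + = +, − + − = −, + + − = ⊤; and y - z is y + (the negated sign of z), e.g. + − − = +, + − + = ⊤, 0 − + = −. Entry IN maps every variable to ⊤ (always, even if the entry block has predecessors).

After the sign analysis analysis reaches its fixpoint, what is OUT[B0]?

Answer: {a: ⊤, b: -, c: ⊤, d: ⊤, e: ⊤, f: ⊤}

Trace:
Fixpoint table:
  B0:  IN=(all ⊤)  OUT={b:-; rest ⊤}
  B1:  IN={b:-; rest ⊤}  OUT={b:-; rest ⊤}
  B2:  IN={b:-; rest ⊤}  OUT={b:-, e:-; rest ⊤}
  B3:  IN={b:-; rest ⊤}  OUT={b:-; rest ⊤}

Merge at B0 (entry node, so the boundary value (all ⊤) is joined with the incoming edge(s)): IN[B0] = (all ⊤) ⊔ OUT[B2] = {a: ⊤, b: ⊤, c: ⊤, d: ⊤, e: ⊤, f: ⊤}
Applying B0's transfer function to that IN value gives OUT[B0] (row B0 above).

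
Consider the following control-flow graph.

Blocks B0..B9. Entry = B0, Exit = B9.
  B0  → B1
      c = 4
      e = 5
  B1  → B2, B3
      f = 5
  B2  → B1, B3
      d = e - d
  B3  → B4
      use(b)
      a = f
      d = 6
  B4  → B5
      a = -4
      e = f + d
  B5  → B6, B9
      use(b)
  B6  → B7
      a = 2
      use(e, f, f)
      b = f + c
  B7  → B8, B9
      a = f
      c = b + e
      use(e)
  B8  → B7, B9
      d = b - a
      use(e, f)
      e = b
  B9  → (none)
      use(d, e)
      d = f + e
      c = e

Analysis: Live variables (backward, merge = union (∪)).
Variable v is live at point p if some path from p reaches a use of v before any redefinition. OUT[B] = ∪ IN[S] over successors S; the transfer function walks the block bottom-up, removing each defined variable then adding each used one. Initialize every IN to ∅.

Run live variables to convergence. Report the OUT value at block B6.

Converged values:
  B0:   IN={b, d}   OUT={b, c, d, e}
  B1:   IN={b, c, d, e}   OUT={b, c, d, e, f}
  B2:   IN={b, c, d, e, f}   OUT={b, c, d, e, f}
  B3:   IN={b, c, f}   OUT={b, c, d, f}
  B4:   IN={b, c, d, f}   OUT={b, c, d, e, f}
  B5:   IN={b, c, d, e, f}   OUT={c, d, e, f}
  B6:   IN={c, d, e, f}   OUT={b, d, e, f}
  B7:   IN={b, d, e, f}   OUT={a, b, d, e, f}
  B8:   IN={a, b, e, f}   OUT={b, d, e, f}
  B9:   IN={d, e, f}   OUT={}

Merge at B6: OUT[B6] = IN[B7] = {b, d, e, f}

Answer: {b, d, e, f}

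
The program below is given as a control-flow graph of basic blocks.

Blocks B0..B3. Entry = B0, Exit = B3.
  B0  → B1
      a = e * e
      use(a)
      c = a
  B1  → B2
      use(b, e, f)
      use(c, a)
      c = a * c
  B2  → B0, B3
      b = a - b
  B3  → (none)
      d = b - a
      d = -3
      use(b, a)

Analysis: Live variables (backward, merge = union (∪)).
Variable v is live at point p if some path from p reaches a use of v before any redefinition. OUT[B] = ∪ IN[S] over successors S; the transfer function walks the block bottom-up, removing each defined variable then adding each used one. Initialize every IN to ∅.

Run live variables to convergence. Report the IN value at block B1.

Answer: {a, b, c, e, f}

Derivation:
Converged values:
  B0:   IN={b, e, f}   OUT={a, b, c, e, f}
  B1:   IN={a, b, c, e, f}   OUT={a, b, e, f}
  B2:   IN={a, b, e, f}   OUT={a, b, e, f}
  B3:   IN={a, b}   OUT={}

Merge at B1: OUT[B1] = IN[B2] = {a, b, e, f}
Applying B1's transfer function to that OUT value gives IN[B1] (row B1 above).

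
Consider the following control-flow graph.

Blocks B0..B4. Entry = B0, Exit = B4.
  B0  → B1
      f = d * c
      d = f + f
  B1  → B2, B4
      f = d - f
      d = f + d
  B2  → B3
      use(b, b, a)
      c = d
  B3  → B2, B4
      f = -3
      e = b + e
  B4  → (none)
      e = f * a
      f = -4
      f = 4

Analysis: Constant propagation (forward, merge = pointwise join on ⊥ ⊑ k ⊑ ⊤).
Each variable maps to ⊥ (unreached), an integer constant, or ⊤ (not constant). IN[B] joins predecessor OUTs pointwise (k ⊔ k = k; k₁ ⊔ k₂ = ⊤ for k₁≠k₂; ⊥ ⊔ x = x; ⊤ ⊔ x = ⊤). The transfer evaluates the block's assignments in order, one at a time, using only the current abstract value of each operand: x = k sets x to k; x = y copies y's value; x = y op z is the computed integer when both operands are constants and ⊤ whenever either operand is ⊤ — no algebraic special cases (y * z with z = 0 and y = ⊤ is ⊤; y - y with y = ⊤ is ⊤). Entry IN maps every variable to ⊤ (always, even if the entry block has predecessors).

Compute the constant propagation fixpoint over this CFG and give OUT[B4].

Converged values:
  B0:  IN=(all ⊤)  OUT=(all ⊤)
  B1:  IN=(all ⊤)  OUT=(all ⊤)
  B2:  IN=(all ⊤)  OUT=(all ⊤)
  B3:  IN=(all ⊤)  OUT={f:-3; rest ⊤}
  B4:  IN=(all ⊤)  OUT={f:4; rest ⊤}

Merge at B4: IN[B4] = OUT[B1] ⊔ OUT[B3] = {a: ⊤, b: ⊤, c: ⊤, d: ⊤, e: ⊤, f: ⊤}
Applying B4's transfer function to that IN value gives OUT[B4] (row B4 above).

Answer: {a: ⊤, b: ⊤, c: ⊤, d: ⊤, e: ⊤, f: 4}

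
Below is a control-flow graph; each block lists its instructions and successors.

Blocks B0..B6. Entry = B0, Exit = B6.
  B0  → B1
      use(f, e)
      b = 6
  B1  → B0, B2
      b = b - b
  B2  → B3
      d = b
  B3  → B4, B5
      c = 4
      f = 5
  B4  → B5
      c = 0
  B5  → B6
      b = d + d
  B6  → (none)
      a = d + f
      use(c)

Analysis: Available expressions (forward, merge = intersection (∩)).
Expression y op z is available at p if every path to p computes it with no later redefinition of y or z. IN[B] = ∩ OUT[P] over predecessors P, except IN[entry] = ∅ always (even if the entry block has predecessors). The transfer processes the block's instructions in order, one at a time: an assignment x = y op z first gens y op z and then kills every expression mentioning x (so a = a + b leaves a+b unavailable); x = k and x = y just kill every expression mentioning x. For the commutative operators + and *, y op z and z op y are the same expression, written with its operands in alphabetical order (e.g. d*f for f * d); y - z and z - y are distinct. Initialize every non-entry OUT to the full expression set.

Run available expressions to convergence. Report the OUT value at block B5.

Converged values:
  B0:   IN={}   OUT={}
  B1:   IN={}   OUT={}
  B2:   IN={}   OUT={}
  B3:   IN={}   OUT={}
  B4:   IN={}   OUT={}
  B5:   IN={}   OUT={d+d}
  B6:   IN={d+d}   OUT={d+d, d+f}

Merge at B5: IN[B5] = OUT[B3] ∩ OUT[B4] = {}
Applying B5's transfer function to that IN value gives OUT[B5] (row B5 above).

Answer: {d+d}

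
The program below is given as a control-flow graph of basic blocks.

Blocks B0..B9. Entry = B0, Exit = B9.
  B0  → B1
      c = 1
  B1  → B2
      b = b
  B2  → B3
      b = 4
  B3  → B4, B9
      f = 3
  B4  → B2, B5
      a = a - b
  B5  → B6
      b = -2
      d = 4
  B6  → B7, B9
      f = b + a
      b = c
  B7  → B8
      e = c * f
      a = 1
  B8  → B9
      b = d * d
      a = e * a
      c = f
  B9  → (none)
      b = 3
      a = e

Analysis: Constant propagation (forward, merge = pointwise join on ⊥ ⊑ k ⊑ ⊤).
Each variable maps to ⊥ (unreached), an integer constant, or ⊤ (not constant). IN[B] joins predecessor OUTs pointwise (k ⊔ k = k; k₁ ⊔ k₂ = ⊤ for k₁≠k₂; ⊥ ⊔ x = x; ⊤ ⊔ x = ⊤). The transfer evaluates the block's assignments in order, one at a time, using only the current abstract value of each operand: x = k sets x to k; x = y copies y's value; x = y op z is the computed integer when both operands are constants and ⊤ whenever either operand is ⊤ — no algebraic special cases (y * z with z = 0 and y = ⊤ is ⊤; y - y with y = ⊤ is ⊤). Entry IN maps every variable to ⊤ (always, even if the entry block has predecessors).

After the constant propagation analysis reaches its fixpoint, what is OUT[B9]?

Fixpoint table:
  B0:  IN=(all ⊤)  OUT={c:1; rest ⊤}
  B1:  IN={c:1; rest ⊤}  OUT={c:1; rest ⊤}
  B2:  IN={c:1; rest ⊤}  OUT={b:4, c:1; rest ⊤}
  B3:  IN={b:4, c:1; rest ⊤}  OUT={b:4, c:1, f:3; rest ⊤}
  B4:  IN={b:4, c:1, f:3; rest ⊤}  OUT={b:4, c:1, f:3; rest ⊤}
  B5:  IN={b:4, c:1, f:3; rest ⊤}  OUT={b:-2, c:1, d:4, f:3; rest ⊤}
  B6:  IN={b:-2, c:1, d:4, f:3; rest ⊤}  OUT={b:1, c:1, d:4; rest ⊤}
  B7:  IN={b:1, c:1, d:4; rest ⊤}  OUT={a:1, b:1, c:1, d:4; rest ⊤}
  B8:  IN={a:1, b:1, c:1, d:4; rest ⊤}  OUT={b:16, d:4; rest ⊤}
  B9:  IN=(all ⊤)  OUT={b:3; rest ⊤}

Merge at B9: IN[B9] = OUT[B3] ⊔ OUT[B6] ⊔ OUT[B8] = {a: ⊤, b: ⊤, c: ⊤, d: ⊤, e: ⊤, f: ⊤}
Applying B9's transfer function to that IN value gives OUT[B9] (row B9 above).

Answer: {a: ⊤, b: 3, c: ⊤, d: ⊤, e: ⊤, f: ⊤}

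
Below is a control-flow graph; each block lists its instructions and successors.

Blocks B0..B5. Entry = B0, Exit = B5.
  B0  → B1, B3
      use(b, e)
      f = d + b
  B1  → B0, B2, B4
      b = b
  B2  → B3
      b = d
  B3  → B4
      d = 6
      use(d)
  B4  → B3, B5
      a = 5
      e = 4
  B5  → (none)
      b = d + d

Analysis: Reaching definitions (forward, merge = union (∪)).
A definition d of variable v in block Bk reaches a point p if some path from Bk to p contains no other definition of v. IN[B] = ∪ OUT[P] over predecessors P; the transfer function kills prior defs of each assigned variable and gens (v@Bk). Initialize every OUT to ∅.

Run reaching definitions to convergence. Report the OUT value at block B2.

Per-block solution:
  B0: | IN={b@B1, f@B0} | OUT={b@B1, f@B0}
  B1: | IN={b@B1, f@B0} | OUT={b@B1, f@B0}
  B2: | IN={b@B1, f@B0} | OUT={b@B2, f@B0}
  B3: | IN={a@B4, b@B1, b@B2, d@B3, e@B4, f@B0} | OUT={a@B4, b@B1, b@B2, d@B3, e@B4, f@B0}
  B4: | IN={a@B4, b@B1, b@B2, d@B3, e@B4, f@B0} | OUT={a@B4, b@B1, b@B2, d@B3, e@B4, f@B0}
  B5: | IN={a@B4, b@B1, b@B2, d@B3, e@B4, f@B0} | OUT={a@B4, b@B5, d@B3, e@B4, f@B0}

Merge at B2: IN[B2] = OUT[B1] = {b@B1, f@B0}
Applying B2's transfer function to that IN value gives OUT[B2] (row B2 above).

Answer: {b@B2, f@B0}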